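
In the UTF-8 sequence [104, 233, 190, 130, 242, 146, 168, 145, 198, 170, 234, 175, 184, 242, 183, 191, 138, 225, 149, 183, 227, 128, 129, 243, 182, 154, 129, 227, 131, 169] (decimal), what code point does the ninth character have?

Offset 0: leading byte 0x68 = 01101000 → 1-byte char #1 = 68.
Offset 1: leading byte 0xE9 = 11101001 → 3-byte char #2 = E9 BE 82.
Offset 4: leading byte 0xF2 = 11110010 → 4-byte char #3 = F2 92 A8 91.
Offset 8: leading byte 0xC6 = 11000110 → 2-byte char #4 = C6 AA.
Offset 10: leading byte 0xEA = 11101010 → 3-byte char #5 = EA AF B8.
Offset 13: leading byte 0xF2 = 11110010 → 4-byte char #6 = F2 B7 BF 8A.
Offset 17: leading byte 0xE1 = 11100001 → 3-byte char #7 = E1 95 B7.
Offset 20: leading byte 0xE3 = 11100011 → 3-byte char #8 = E3 80 81.
Offset 23: leading byte 0xF3 = 11110011 → 4-byte char #9 = F3 B6 9A 81.
Leading byte 0xF3 = 11110011 matches 11110xxx → 4-byte sequence.
Byte 1: 0xF3 = 11110011, payload 011 (3 bits).
Byte 2: 0xB6 = 10110110 (10xxxxxx ✓), payload 110110.
Byte 3: 0x9A = 10011010 (10xxxxxx ✓), payload 011010.
Byte 4: 0x81 = 10000001 (10xxxxxx ✓), payload 000001.
Concatenate: 011110110011010000001 = 0xF6681 (21 bits → U+F6681).

U+F6681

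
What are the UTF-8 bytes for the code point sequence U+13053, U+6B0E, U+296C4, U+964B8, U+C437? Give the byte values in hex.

U+13053: 4-byte form → F0 93 81 93.
U+6B0E: 3-byte form → E6 AC 8E.
U+296C4: 4-byte form → F0 A9 9B 84.
U+964B8: 4-byte form → F2 96 92 B8.
U+C437: 3-byte form → EC 90 B7.
Concatenated (18 bytes): F0 93 81 93 E6 AC 8E F0 A9 9B 84 F2 96 92 B8 EC 90 B7.

F0 93 81 93 E6 AC 8E F0 A9 9B 84 F2 96 92 B8 EC 90 B7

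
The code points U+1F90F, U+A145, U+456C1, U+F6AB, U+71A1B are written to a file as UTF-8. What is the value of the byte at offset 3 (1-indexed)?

1-indexed offset 3 is 0-indexed offset 2.
U+1F90F → 4-byte form F0 9F A4 8F at offsets 0–3.
Offset 2 falls in char 1's range; it's byte 3 of F0 9F A4 8F = 0xA4.

0xA4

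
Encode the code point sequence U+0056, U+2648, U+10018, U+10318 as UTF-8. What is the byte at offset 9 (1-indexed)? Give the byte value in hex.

0xF0

1-indexed offset 9 is 0-indexed offset 8.
U+0056 → 1-byte form 56 at offsets 0–0.
U+2648 → 3-byte form E2 99 88 at offsets 1–3.
U+10018 → 4-byte form F0 90 80 98 at offsets 4–7.
U+10318 → 4-byte form F0 90 8C 98 at offsets 8–11.
Offset 8 falls in char 4's range; it's byte 1 of F0 90 8C 98 = 0xF0.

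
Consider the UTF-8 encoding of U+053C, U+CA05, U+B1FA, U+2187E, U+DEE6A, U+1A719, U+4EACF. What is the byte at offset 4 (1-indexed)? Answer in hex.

1-indexed offset 4 is 0-indexed offset 3.
U+053C → 2-byte form D4 BC at offsets 0–1.
U+CA05 → 3-byte form EC A8 85 at offsets 2–4.
Offset 3 falls in char 2's range; it's byte 2 of EC A8 85 = 0xA8.

0xA8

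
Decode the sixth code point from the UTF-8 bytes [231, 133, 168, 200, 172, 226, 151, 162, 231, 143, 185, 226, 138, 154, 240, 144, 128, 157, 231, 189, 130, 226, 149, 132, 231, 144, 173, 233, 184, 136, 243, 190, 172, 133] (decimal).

U+1001D

Offset 0: leading byte 0xE7 = 11100111 → 3-byte char #1 = E7 85 A8.
Offset 3: leading byte 0xC8 = 11001000 → 2-byte char #2 = C8 AC.
Offset 5: leading byte 0xE2 = 11100010 → 3-byte char #3 = E2 97 A2.
Offset 8: leading byte 0xE7 = 11100111 → 3-byte char #4 = E7 8F B9.
Offset 11: leading byte 0xE2 = 11100010 → 3-byte char #5 = E2 8A 9A.
Offset 14: leading byte 0xF0 = 11110000 → 4-byte char #6 = F0 90 80 9D.
Leading byte 0xF0 = 11110000 matches 11110xxx → 4-byte sequence.
Byte 1: 0xF0 = 11110000, payload 000 (3 bits).
Byte 2: 0x90 = 10010000 (10xxxxxx ✓), payload 010000.
Byte 3: 0x80 = 10000000 (10xxxxxx ✓), payload 000000.
Byte 4: 0x9D = 10011101 (10xxxxxx ✓), payload 011101.
Concatenate: 000010000000000011101 = 0x1001D (21 bits → U+1001D).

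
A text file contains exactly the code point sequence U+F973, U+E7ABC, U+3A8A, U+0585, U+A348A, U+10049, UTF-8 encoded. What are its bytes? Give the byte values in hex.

EF A5 B3 F3 A7 AA BC E3 AA 8A D6 85 F2 A3 92 8A F0 90 81 89

U+F973: 3-byte form → EF A5 B3.
U+E7ABC: 4-byte form → F3 A7 AA BC.
U+3A8A: 3-byte form → E3 AA 8A.
U+0585: 2-byte form → D6 85.
U+A348A: 4-byte form → F2 A3 92 8A.
U+10049: 4-byte form → F0 90 81 89.
Concatenated (20 bytes): EF A5 B3 F3 A7 AA BC E3 AA 8A D6 85 F2 A3 92 8A F0 90 81 89.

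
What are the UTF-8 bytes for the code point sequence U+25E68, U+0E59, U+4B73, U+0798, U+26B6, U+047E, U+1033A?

F0 A5 B9 A8 E0 B9 99 E4 AD B3 DE 98 E2 9A B6 D1 BE F0 90 8C BA

U+25E68: 4-byte form → F0 A5 B9 A8.
U+0E59: 3-byte form → E0 B9 99.
U+4B73: 3-byte form → E4 AD B3.
U+0798: 2-byte form → DE 98.
U+26B6: 3-byte form → E2 9A B6.
U+047E: 2-byte form → D1 BE.
U+1033A: 4-byte form → F0 90 8C BA.
Concatenated (21 bytes): F0 A5 B9 A8 E0 B9 99 E4 AD B3 DE 98 E2 9A B6 D1 BE F0 90 8C BA.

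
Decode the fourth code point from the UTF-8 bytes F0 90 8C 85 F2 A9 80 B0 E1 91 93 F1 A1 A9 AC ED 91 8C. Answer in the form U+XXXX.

U+61A6C

Offset 0: leading byte 0xF0 = 11110000 → 4-byte char #1 = F0 90 8C 85.
Offset 4: leading byte 0xF2 = 11110010 → 4-byte char #2 = F2 A9 80 B0.
Offset 8: leading byte 0xE1 = 11100001 → 3-byte char #3 = E1 91 93.
Offset 11: leading byte 0xF1 = 11110001 → 4-byte char #4 = F1 A1 A9 AC.
Leading byte 0xF1 = 11110001 matches 11110xxx → 4-byte sequence.
Byte 1: 0xF1 = 11110001, payload 001 (3 bits).
Byte 2: 0xA1 = 10100001 (10xxxxxx ✓), payload 100001.
Byte 3: 0xA9 = 10101001 (10xxxxxx ✓), payload 101001.
Byte 4: 0xAC = 10101100 (10xxxxxx ✓), payload 101100.
Concatenate: 001100001101001101100 = 0x61A6C (21 bits → U+61A6C).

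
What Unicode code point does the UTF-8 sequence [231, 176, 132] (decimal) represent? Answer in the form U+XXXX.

Leading byte 0xE7 = 11100111 matches 1110xxxx → 3-byte sequence.
Byte 1: 0xE7 = 11100111, payload 0111 (4 bits).
Byte 2: 0xB0 = 10110000 (10xxxxxx ✓), payload 110000.
Byte 3: 0x84 = 10000100 (10xxxxxx ✓), payload 000100.
Concatenate: 0111110000000100 = 0x7C04 (16 bits → U+7C04).

U+7C04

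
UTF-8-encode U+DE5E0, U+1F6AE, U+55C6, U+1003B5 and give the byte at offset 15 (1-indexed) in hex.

0xB5

1-indexed offset 15 is 0-indexed offset 14.
U+DE5E0 → 4-byte form F3 9E 97 A0 at offsets 0–3.
U+1F6AE → 4-byte form F0 9F 9A AE at offsets 4–7.
U+55C6 → 3-byte form E5 97 86 at offsets 8–10.
U+1003B5 → 4-byte form F4 80 8E B5 at offsets 11–14.
Offset 14 falls in char 4's range; it's byte 4 of F4 80 8E B5 = 0xB5.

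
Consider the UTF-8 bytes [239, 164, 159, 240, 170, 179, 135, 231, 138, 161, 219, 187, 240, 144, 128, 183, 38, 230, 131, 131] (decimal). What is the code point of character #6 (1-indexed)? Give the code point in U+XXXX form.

U+0026

Offset 0: leading byte 0xEF = 11101111 → 3-byte char #1 = EF A4 9F.
Offset 3: leading byte 0xF0 = 11110000 → 4-byte char #2 = F0 AA B3 87.
Offset 7: leading byte 0xE7 = 11100111 → 3-byte char #3 = E7 8A A1.
Offset 10: leading byte 0xDB = 11011011 → 2-byte char #4 = DB BB.
Offset 12: leading byte 0xF0 = 11110000 → 4-byte char #5 = F0 90 80 B7.
Offset 16: leading byte 0x26 = 00100110 → 1-byte char #6 = 26.
Leading byte 0x26 = 00100110 matches 0xxxxxxx → 1-byte sequence.
Byte 1: 0x26 = 00100110, payload 0100110 (7 bits).
Concatenate: 0100110 = 0x26 (7 bits → U+0026).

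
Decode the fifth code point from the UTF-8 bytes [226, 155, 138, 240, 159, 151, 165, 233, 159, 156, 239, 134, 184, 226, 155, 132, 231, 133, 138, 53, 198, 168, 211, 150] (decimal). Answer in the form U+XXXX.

Offset 0: leading byte 0xE2 = 11100010 → 3-byte char #1 = E2 9B 8A.
Offset 3: leading byte 0xF0 = 11110000 → 4-byte char #2 = F0 9F 97 A5.
Offset 7: leading byte 0xE9 = 11101001 → 3-byte char #3 = E9 9F 9C.
Offset 10: leading byte 0xEF = 11101111 → 3-byte char #4 = EF 86 B8.
Offset 13: leading byte 0xE2 = 11100010 → 3-byte char #5 = E2 9B 84.
Leading byte 0xE2 = 11100010 matches 1110xxxx → 3-byte sequence.
Byte 1: 0xE2 = 11100010, payload 0010 (4 bits).
Byte 2: 0x9B = 10011011 (10xxxxxx ✓), payload 011011.
Byte 3: 0x84 = 10000100 (10xxxxxx ✓), payload 000100.
Concatenate: 0010011011000100 = 0x26C4 (16 bits → U+26C4).

U+26C4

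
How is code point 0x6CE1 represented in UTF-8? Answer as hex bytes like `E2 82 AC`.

E6 B3 A1

U+6CE1 = 0x6CE1 = 27873 decimal. In range U+0800–U+FFFF → 3-byte form: 1110xxxx 10xxxxxx 10xxxxxx.
Binary (16 bits): 0110110011100001.
Split 4+6+6: 0110 | 110011 | 100001.
Byte 1: 11100110 = 0xE6.
Byte 2: 10110011 = 0xB3.
Byte 3: 10100001 = 0xA1.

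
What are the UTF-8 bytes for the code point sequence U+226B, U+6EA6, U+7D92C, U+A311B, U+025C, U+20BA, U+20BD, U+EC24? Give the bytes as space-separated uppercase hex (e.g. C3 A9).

E2 89 AB E6 BA A6 F1 BD A4 AC F2 A3 84 9B C9 9C E2 82 BA E2 82 BD EE B0 A4

U+226B: 3-byte form → E2 89 AB.
U+6EA6: 3-byte form → E6 BA A6.
U+7D92C: 4-byte form → F1 BD A4 AC.
U+A311B: 4-byte form → F2 A3 84 9B.
U+025C: 2-byte form → C9 9C.
U+20BA: 3-byte form → E2 82 BA.
U+20BD: 3-byte form → E2 82 BD.
U+EC24: 3-byte form → EE B0 A4.
Concatenated (25 bytes): E2 89 AB E6 BA A6 F1 BD A4 AC F2 A3 84 9B C9 9C E2 82 BA E2 82 BD EE B0 A4.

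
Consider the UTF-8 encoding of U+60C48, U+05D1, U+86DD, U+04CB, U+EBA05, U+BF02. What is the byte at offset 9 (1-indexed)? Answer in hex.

0x9D

1-indexed offset 9 is 0-indexed offset 8.
U+60C48 → 4-byte form F1 A0 B1 88 at offsets 0–3.
U+05D1 → 2-byte form D7 91 at offsets 4–5.
U+86DD → 3-byte form E8 9B 9D at offsets 6–8.
Offset 8 falls in char 3's range; it's byte 3 of E8 9B 9D = 0x9D.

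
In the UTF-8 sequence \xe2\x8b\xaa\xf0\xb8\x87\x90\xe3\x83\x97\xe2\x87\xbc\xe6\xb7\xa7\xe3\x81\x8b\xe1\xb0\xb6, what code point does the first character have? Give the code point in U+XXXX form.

Offset 0: leading byte 0xE2 = 11100010 → 3-byte char #1 = E2 8B AA.
Leading byte 0xE2 = 11100010 matches 1110xxxx → 3-byte sequence.
Byte 1: 0xE2 = 11100010, payload 0010 (4 bits).
Byte 2: 0x8B = 10001011 (10xxxxxx ✓), payload 001011.
Byte 3: 0xAA = 10101010 (10xxxxxx ✓), payload 101010.
Concatenate: 0010001011101010 = 0x22EA (16 bits → U+22EA).

U+22EA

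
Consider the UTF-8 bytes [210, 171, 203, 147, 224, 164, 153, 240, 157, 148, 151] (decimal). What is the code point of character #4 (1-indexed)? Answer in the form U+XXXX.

U+1D517

Offset 0: leading byte 0xD2 = 11010010 → 2-byte char #1 = D2 AB.
Offset 2: leading byte 0xCB = 11001011 → 2-byte char #2 = CB 93.
Offset 4: leading byte 0xE0 = 11100000 → 3-byte char #3 = E0 A4 99.
Offset 7: leading byte 0xF0 = 11110000 → 4-byte char #4 = F0 9D 94 97.
Leading byte 0xF0 = 11110000 matches 11110xxx → 4-byte sequence.
Byte 1: 0xF0 = 11110000, payload 000 (3 bits).
Byte 2: 0x9D = 10011101 (10xxxxxx ✓), payload 011101.
Byte 3: 0x94 = 10010100 (10xxxxxx ✓), payload 010100.
Byte 4: 0x97 = 10010111 (10xxxxxx ✓), payload 010111.
Concatenate: 000011101010100010111 = 0x1D517 (21 bits → U+1D517).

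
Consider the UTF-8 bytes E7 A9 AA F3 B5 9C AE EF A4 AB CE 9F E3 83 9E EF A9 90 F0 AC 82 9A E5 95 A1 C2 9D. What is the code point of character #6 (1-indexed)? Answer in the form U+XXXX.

Offset 0: leading byte 0xE7 = 11100111 → 3-byte char #1 = E7 A9 AA.
Offset 3: leading byte 0xF3 = 11110011 → 4-byte char #2 = F3 B5 9C AE.
Offset 7: leading byte 0xEF = 11101111 → 3-byte char #3 = EF A4 AB.
Offset 10: leading byte 0xCE = 11001110 → 2-byte char #4 = CE 9F.
Offset 12: leading byte 0xE3 = 11100011 → 3-byte char #5 = E3 83 9E.
Offset 15: leading byte 0xEF = 11101111 → 3-byte char #6 = EF A9 90.
Leading byte 0xEF = 11101111 matches 1110xxxx → 3-byte sequence.
Byte 1: 0xEF = 11101111, payload 1111 (4 bits).
Byte 2: 0xA9 = 10101001 (10xxxxxx ✓), payload 101001.
Byte 3: 0x90 = 10010000 (10xxxxxx ✓), payload 010000.
Concatenate: 1111101001010000 = 0xFA50 (16 bits → U+FA50).

U+FA50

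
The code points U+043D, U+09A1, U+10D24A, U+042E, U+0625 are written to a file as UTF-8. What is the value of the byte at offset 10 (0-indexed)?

U+043D → 2-byte form D0 BD at offsets 0–1.
U+09A1 → 3-byte form E0 A6 A1 at offsets 2–4.
U+10D24A → 4-byte form F4 8D 89 8A at offsets 5–8.
U+042E → 2-byte form D0 AE at offsets 9–10.
Offset 10 falls in char 4's range; it's byte 2 of D0 AE = 0xAE.

0xAE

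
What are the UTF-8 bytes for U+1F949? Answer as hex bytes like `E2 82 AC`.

F0 9F A5 89

U+1F949 = 0x1F949 = 129353 decimal. In range U+10000–U+10FFFF → 4-byte form: 11110xxx 10xxxxxx 10xxxxxx 10xxxxxx.
Binary (21 bits): 000011111100101001001.
Split 3+6+6+6: 000 | 011111 | 100101 | 001001.
Byte 1: 11110000 = 0xF0.
Byte 2: 10011111 = 0x9F.
Byte 3: 10100101 = 0xA5.
Byte 4: 10001001 = 0x89.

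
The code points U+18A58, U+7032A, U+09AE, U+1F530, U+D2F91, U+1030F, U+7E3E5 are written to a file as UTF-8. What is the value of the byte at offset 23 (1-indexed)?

1-indexed offset 23 is 0-indexed offset 22.
U+18A58 → 4-byte form F0 98 A9 98 at offsets 0–3.
U+7032A → 4-byte form F1 B0 8C AA at offsets 4–7.
U+09AE → 3-byte form E0 A6 AE at offsets 8–10.
U+1F530 → 4-byte form F0 9F 94 B0 at offsets 11–14.
U+D2F91 → 4-byte form F3 92 BE 91 at offsets 15–18.
U+1030F → 4-byte form F0 90 8C 8F at offsets 19–22.
Offset 22 falls in char 6's range; it's byte 4 of F0 90 8C 8F = 0x8F.

0x8F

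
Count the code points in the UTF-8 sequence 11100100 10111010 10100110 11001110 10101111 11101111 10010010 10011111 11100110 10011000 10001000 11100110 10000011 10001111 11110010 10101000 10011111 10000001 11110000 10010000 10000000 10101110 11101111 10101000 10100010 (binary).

Byte at offset 0: 0xE4 = 11100100 → 3-byte char (#1). Advance 3.
Byte at offset 3: 0xCE = 11001110 → 2-byte char (#2). Advance 2.
Byte at offset 5: 0xEF = 11101111 → 3-byte char (#3). Advance 3.
Byte at offset 8: 0xE6 = 11100110 → 3-byte char (#4). Advance 3.
Byte at offset 11: 0xE6 = 11100110 → 3-byte char (#5). Advance 3.
Byte at offset 14: 0xF2 = 11110010 → 4-byte char (#6). Advance 4.
Byte at offset 18: 0xF0 = 11110000 → 4-byte char (#7). Advance 4.
Byte at offset 22: 0xEF = 11101111 → 3-byte char (#8). Advance 3.
Reached end at offset 25 after 8 code points.

8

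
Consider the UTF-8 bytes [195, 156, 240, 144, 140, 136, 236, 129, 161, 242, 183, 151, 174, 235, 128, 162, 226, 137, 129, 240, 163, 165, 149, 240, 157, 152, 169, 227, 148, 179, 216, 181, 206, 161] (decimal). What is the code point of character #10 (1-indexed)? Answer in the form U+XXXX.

Offset 0: leading byte 0xC3 = 11000011 → 2-byte char #1 = C3 9C.
Offset 2: leading byte 0xF0 = 11110000 → 4-byte char #2 = F0 90 8C 88.
Offset 6: leading byte 0xEC = 11101100 → 3-byte char #3 = EC 81 A1.
Offset 9: leading byte 0xF2 = 11110010 → 4-byte char #4 = F2 B7 97 AE.
Offset 13: leading byte 0xEB = 11101011 → 3-byte char #5 = EB 80 A2.
Offset 16: leading byte 0xE2 = 11100010 → 3-byte char #6 = E2 89 81.
Offset 19: leading byte 0xF0 = 11110000 → 4-byte char #7 = F0 A3 A5 95.
Offset 23: leading byte 0xF0 = 11110000 → 4-byte char #8 = F0 9D 98 A9.
Offset 27: leading byte 0xE3 = 11100011 → 3-byte char #9 = E3 94 B3.
Offset 30: leading byte 0xD8 = 11011000 → 2-byte char #10 = D8 B5.
Leading byte 0xD8 = 11011000 matches 110xxxxx → 2-byte sequence.
Byte 1: 0xD8 = 11011000, payload 11000 (5 bits).
Byte 2: 0xB5 = 10110101 (10xxxxxx ✓), payload 110101.
Concatenate: 11000110101 = 0x635 (11 bits → U+0635).

U+0635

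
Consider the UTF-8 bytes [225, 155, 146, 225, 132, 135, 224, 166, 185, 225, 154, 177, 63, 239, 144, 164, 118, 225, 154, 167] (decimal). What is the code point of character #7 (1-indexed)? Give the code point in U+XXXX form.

Offset 0: leading byte 0xE1 = 11100001 → 3-byte char #1 = E1 9B 92.
Offset 3: leading byte 0xE1 = 11100001 → 3-byte char #2 = E1 84 87.
Offset 6: leading byte 0xE0 = 11100000 → 3-byte char #3 = E0 A6 B9.
Offset 9: leading byte 0xE1 = 11100001 → 3-byte char #4 = E1 9A B1.
Offset 12: leading byte 0x3F = 00111111 → 1-byte char #5 = 3F.
Offset 13: leading byte 0xEF = 11101111 → 3-byte char #6 = EF 90 A4.
Offset 16: leading byte 0x76 = 01110110 → 1-byte char #7 = 76.
Leading byte 0x76 = 01110110 matches 0xxxxxxx → 1-byte sequence.
Byte 1: 0x76 = 01110110, payload 1110110 (7 bits).
Concatenate: 1110110 = 0x76 (7 bits → U+0076).

U+0076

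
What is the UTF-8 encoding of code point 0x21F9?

U+21F9 = 0x21F9 = 8697 decimal. In range U+0800–U+FFFF → 3-byte form: 1110xxxx 10xxxxxx 10xxxxxx.
Binary (16 bits): 0010000111111001.
Split 4+6+6: 0010 | 000111 | 111001.
Byte 1: 11100010 = 0xE2.
Byte 2: 10000111 = 0x87.
Byte 3: 10111001 = 0xB9.

E2 87 B9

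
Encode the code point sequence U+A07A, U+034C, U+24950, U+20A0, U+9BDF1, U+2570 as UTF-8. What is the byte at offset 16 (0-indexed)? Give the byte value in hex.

U+A07A → 3-byte form EA 81 BA at offsets 0–2.
U+034C → 2-byte form CD 8C at offsets 3–4.
U+24950 → 4-byte form F0 A4 A5 90 at offsets 5–8.
U+20A0 → 3-byte form E2 82 A0 at offsets 9–11.
U+9BDF1 → 4-byte form F2 9B B7 B1 at offsets 12–15.
U+2570 → 3-byte form E2 95 B0 at offsets 16–18.
Offset 16 falls in char 6's range; it's byte 1 of E2 95 B0 = 0xE2.

0xE2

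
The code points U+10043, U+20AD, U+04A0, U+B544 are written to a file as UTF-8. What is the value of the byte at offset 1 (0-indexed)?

U+10043 → 4-byte form F0 90 81 83 at offsets 0–3.
Offset 1 falls in char 1's range; it's byte 2 of F0 90 81 83 = 0x90.

0x90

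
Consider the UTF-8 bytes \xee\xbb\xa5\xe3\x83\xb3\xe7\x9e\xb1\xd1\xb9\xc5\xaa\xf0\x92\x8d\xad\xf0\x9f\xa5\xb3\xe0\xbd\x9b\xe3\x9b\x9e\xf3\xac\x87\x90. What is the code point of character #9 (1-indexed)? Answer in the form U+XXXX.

Offset 0: leading byte 0xEE = 11101110 → 3-byte char #1 = EE BB A5.
Offset 3: leading byte 0xE3 = 11100011 → 3-byte char #2 = E3 83 B3.
Offset 6: leading byte 0xE7 = 11100111 → 3-byte char #3 = E7 9E B1.
Offset 9: leading byte 0xD1 = 11010001 → 2-byte char #4 = D1 B9.
Offset 11: leading byte 0xC5 = 11000101 → 2-byte char #5 = C5 AA.
Offset 13: leading byte 0xF0 = 11110000 → 4-byte char #6 = F0 92 8D AD.
Offset 17: leading byte 0xF0 = 11110000 → 4-byte char #7 = F0 9F A5 B3.
Offset 21: leading byte 0xE0 = 11100000 → 3-byte char #8 = E0 BD 9B.
Offset 24: leading byte 0xE3 = 11100011 → 3-byte char #9 = E3 9B 9E.
Leading byte 0xE3 = 11100011 matches 1110xxxx → 3-byte sequence.
Byte 1: 0xE3 = 11100011, payload 0011 (4 bits).
Byte 2: 0x9B = 10011011 (10xxxxxx ✓), payload 011011.
Byte 3: 0x9E = 10011110 (10xxxxxx ✓), payload 011110.
Concatenate: 0011011011011110 = 0x36DE (16 bits → U+36DE).

U+36DE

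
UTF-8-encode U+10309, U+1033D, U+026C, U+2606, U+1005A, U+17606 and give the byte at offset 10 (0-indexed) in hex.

0xE2

U+10309 → 4-byte form F0 90 8C 89 at offsets 0–3.
U+1033D → 4-byte form F0 90 8C BD at offsets 4–7.
U+026C → 2-byte form C9 AC at offsets 8–9.
U+2606 → 3-byte form E2 98 86 at offsets 10–12.
Offset 10 falls in char 4's range; it's byte 1 of E2 98 86 = 0xE2.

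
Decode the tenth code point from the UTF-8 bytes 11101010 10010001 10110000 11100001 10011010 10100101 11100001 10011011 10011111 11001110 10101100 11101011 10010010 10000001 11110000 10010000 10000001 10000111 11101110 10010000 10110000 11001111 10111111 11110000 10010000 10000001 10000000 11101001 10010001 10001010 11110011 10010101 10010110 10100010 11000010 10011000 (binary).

Offset 0: leading byte 0xEA = 11101010 → 3-byte char #1 = EA 91 B0.
Offset 3: leading byte 0xE1 = 11100001 → 3-byte char #2 = E1 9A A5.
Offset 6: leading byte 0xE1 = 11100001 → 3-byte char #3 = E1 9B 9F.
Offset 9: leading byte 0xCE = 11001110 → 2-byte char #4 = CE AC.
Offset 11: leading byte 0xEB = 11101011 → 3-byte char #5 = EB 92 81.
Offset 14: leading byte 0xF0 = 11110000 → 4-byte char #6 = F0 90 81 87.
Offset 18: leading byte 0xEE = 11101110 → 3-byte char #7 = EE 90 B0.
Offset 21: leading byte 0xCF = 11001111 → 2-byte char #8 = CF BF.
Offset 23: leading byte 0xF0 = 11110000 → 4-byte char #9 = F0 90 81 80.
Offset 27: leading byte 0xE9 = 11101001 → 3-byte char #10 = E9 91 8A.
Leading byte 0xE9 = 11101001 matches 1110xxxx → 3-byte sequence.
Byte 1: 0xE9 = 11101001, payload 1001 (4 bits).
Byte 2: 0x91 = 10010001 (10xxxxxx ✓), payload 010001.
Byte 3: 0x8A = 10001010 (10xxxxxx ✓), payload 001010.
Concatenate: 1001010001001010 = 0x944A (16 bits → U+944A).

U+944A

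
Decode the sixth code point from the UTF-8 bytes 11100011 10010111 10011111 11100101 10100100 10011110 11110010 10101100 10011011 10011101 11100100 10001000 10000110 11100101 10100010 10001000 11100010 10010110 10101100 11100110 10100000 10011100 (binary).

U+25AC

Offset 0: leading byte 0xE3 = 11100011 → 3-byte char #1 = E3 97 9F.
Offset 3: leading byte 0xE5 = 11100101 → 3-byte char #2 = E5 A4 9E.
Offset 6: leading byte 0xF2 = 11110010 → 4-byte char #3 = F2 AC 9B 9D.
Offset 10: leading byte 0xE4 = 11100100 → 3-byte char #4 = E4 88 86.
Offset 13: leading byte 0xE5 = 11100101 → 3-byte char #5 = E5 A2 88.
Offset 16: leading byte 0xE2 = 11100010 → 3-byte char #6 = E2 96 AC.
Leading byte 0xE2 = 11100010 matches 1110xxxx → 3-byte sequence.
Byte 1: 0xE2 = 11100010, payload 0010 (4 bits).
Byte 2: 0x96 = 10010110 (10xxxxxx ✓), payload 010110.
Byte 3: 0xAC = 10101100 (10xxxxxx ✓), payload 101100.
Concatenate: 0010010110101100 = 0x25AC (16 bits → U+25AC).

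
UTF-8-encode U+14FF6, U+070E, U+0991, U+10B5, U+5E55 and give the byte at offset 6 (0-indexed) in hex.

U+14FF6 → 4-byte form F0 94 BF B6 at offsets 0–3.
U+070E → 2-byte form DC 8E at offsets 4–5.
U+0991 → 3-byte form E0 A6 91 at offsets 6–8.
Offset 6 falls in char 3's range; it's byte 1 of E0 A6 91 = 0xE0.

0xE0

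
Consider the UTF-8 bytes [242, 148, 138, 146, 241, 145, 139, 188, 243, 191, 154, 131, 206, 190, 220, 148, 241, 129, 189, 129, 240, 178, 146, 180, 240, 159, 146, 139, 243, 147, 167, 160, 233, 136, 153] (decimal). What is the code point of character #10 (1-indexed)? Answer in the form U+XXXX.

Offset 0: leading byte 0xF2 = 11110010 → 4-byte char #1 = F2 94 8A 92.
Offset 4: leading byte 0xF1 = 11110001 → 4-byte char #2 = F1 91 8B BC.
Offset 8: leading byte 0xF3 = 11110011 → 4-byte char #3 = F3 BF 9A 83.
Offset 12: leading byte 0xCE = 11001110 → 2-byte char #4 = CE BE.
Offset 14: leading byte 0xDC = 11011100 → 2-byte char #5 = DC 94.
Offset 16: leading byte 0xF1 = 11110001 → 4-byte char #6 = F1 81 BD 81.
Offset 20: leading byte 0xF0 = 11110000 → 4-byte char #7 = F0 B2 92 B4.
Offset 24: leading byte 0xF0 = 11110000 → 4-byte char #8 = F0 9F 92 8B.
Offset 28: leading byte 0xF3 = 11110011 → 4-byte char #9 = F3 93 A7 A0.
Offset 32: leading byte 0xE9 = 11101001 → 3-byte char #10 = E9 88 99.
Leading byte 0xE9 = 11101001 matches 1110xxxx → 3-byte sequence.
Byte 1: 0xE9 = 11101001, payload 1001 (4 bits).
Byte 2: 0x88 = 10001000 (10xxxxxx ✓), payload 001000.
Byte 3: 0x99 = 10011001 (10xxxxxx ✓), payload 011001.
Concatenate: 1001001000011001 = 0x9219 (16 bits → U+9219).

U+9219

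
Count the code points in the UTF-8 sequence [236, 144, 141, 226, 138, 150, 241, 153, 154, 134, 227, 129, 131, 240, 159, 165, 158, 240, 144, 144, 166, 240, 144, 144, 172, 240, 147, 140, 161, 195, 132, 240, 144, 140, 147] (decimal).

10

Byte at offset 0: 0xEC = 11101100 → 3-byte char (#1). Advance 3.
Byte at offset 3: 0xE2 = 11100010 → 3-byte char (#2). Advance 3.
Byte at offset 6: 0xF1 = 11110001 → 4-byte char (#3). Advance 4.
Byte at offset 10: 0xE3 = 11100011 → 3-byte char (#4). Advance 3.
Byte at offset 13: 0xF0 = 11110000 → 4-byte char (#5). Advance 4.
Byte at offset 17: 0xF0 = 11110000 → 4-byte char (#6). Advance 4.
Byte at offset 21: 0xF0 = 11110000 → 4-byte char (#7). Advance 4.
Byte at offset 25: 0xF0 = 11110000 → 4-byte char (#8). Advance 4.
Byte at offset 29: 0xC3 = 11000011 → 2-byte char (#9). Advance 2.
Byte at offset 31: 0xF0 = 11110000 → 4-byte char (#10). Advance 4.
Reached end at offset 35 after 10 code points.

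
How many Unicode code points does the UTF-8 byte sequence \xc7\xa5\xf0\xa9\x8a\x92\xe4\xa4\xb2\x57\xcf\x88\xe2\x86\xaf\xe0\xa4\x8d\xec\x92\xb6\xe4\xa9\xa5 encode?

9

Byte at offset 0: 0xC7 = 11000111 → 2-byte char (#1). Advance 2.
Byte at offset 2: 0xF0 = 11110000 → 4-byte char (#2). Advance 4.
Byte at offset 6: 0xE4 = 11100100 → 3-byte char (#3). Advance 3.
Byte at offset 9: 0x57 = 01010111 → 1-byte char (#4). Advance 1.
Byte at offset 10: 0xCF = 11001111 → 2-byte char (#5). Advance 2.
Byte at offset 12: 0xE2 = 11100010 → 3-byte char (#6). Advance 3.
Byte at offset 15: 0xE0 = 11100000 → 3-byte char (#7). Advance 3.
Byte at offset 18: 0xEC = 11101100 → 3-byte char (#8). Advance 3.
Byte at offset 21: 0xE4 = 11100100 → 3-byte char (#9). Advance 3.
Reached end at offset 24 after 9 code points.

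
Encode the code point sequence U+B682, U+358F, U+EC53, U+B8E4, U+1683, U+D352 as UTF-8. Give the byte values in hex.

U+B682: 3-byte form → EB 9A 82.
U+358F: 3-byte form → E3 96 8F.
U+EC53: 3-byte form → EE B1 93.
U+B8E4: 3-byte form → EB A3 A4.
U+1683: 3-byte form → E1 9A 83.
U+D352: 3-byte form → ED 8D 92.
Concatenated (18 bytes): EB 9A 82 E3 96 8F EE B1 93 EB A3 A4 E1 9A 83 ED 8D 92.

EB 9A 82 E3 96 8F EE B1 93 EB A3 A4 E1 9A 83 ED 8D 92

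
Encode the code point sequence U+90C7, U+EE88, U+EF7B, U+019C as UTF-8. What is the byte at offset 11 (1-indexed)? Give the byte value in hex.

1-indexed offset 11 is 0-indexed offset 10.
U+90C7 → 3-byte form E9 83 87 at offsets 0–2.
U+EE88 → 3-byte form EE BA 88 at offsets 3–5.
U+EF7B → 3-byte form EE BD BB at offsets 6–8.
U+019C → 2-byte form C6 9C at offsets 9–10.
Offset 10 falls in char 4's range; it's byte 2 of C6 9C = 0x9C.

0x9C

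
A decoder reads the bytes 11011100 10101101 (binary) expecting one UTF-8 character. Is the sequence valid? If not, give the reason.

Leading byte 0xDC = 11011100 → 2-byte form.
Continuation bytes 0xAD=10101101 all match 10xxxxxx.
Decoded value 0x72D is ≥ 0x80 (shortest form) and not a surrogate.

valid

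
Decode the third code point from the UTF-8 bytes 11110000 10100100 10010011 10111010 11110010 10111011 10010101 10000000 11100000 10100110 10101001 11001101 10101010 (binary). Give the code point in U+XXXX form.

U+09A9

Offset 0: leading byte 0xF0 = 11110000 → 4-byte char #1 = F0 A4 93 BA.
Offset 4: leading byte 0xF2 = 11110010 → 4-byte char #2 = F2 BB 95 80.
Offset 8: leading byte 0xE0 = 11100000 → 3-byte char #3 = E0 A6 A9.
Leading byte 0xE0 = 11100000 matches 1110xxxx → 3-byte sequence.
Byte 1: 0xE0 = 11100000, payload 0000 (4 bits).
Byte 2: 0xA6 = 10100110 (10xxxxxx ✓), payload 100110.
Byte 3: 0xA9 = 10101001 (10xxxxxx ✓), payload 101001.
Concatenate: 0000100110101001 = 0x9A9 (16 bits → U+09A9).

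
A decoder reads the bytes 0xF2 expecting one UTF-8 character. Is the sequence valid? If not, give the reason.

Leading byte 0xF2 = 11110010 → 4-byte form, but only 1 byte is present.

invalid (sequence truncated)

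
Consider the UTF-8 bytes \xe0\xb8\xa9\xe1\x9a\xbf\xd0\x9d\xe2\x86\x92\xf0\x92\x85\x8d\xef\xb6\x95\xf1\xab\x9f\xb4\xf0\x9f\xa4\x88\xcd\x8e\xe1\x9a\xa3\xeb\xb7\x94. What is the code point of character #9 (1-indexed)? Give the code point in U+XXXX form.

Offset 0: leading byte 0xE0 = 11100000 → 3-byte char #1 = E0 B8 A9.
Offset 3: leading byte 0xE1 = 11100001 → 3-byte char #2 = E1 9A BF.
Offset 6: leading byte 0xD0 = 11010000 → 2-byte char #3 = D0 9D.
Offset 8: leading byte 0xE2 = 11100010 → 3-byte char #4 = E2 86 92.
Offset 11: leading byte 0xF0 = 11110000 → 4-byte char #5 = F0 92 85 8D.
Offset 15: leading byte 0xEF = 11101111 → 3-byte char #6 = EF B6 95.
Offset 18: leading byte 0xF1 = 11110001 → 4-byte char #7 = F1 AB 9F B4.
Offset 22: leading byte 0xF0 = 11110000 → 4-byte char #8 = F0 9F A4 88.
Offset 26: leading byte 0xCD = 11001101 → 2-byte char #9 = CD 8E.
Leading byte 0xCD = 11001101 matches 110xxxxx → 2-byte sequence.
Byte 1: 0xCD = 11001101, payload 01101 (5 bits).
Byte 2: 0x8E = 10001110 (10xxxxxx ✓), payload 001110.
Concatenate: 01101001110 = 0x34E (11 bits → U+034E).

U+034E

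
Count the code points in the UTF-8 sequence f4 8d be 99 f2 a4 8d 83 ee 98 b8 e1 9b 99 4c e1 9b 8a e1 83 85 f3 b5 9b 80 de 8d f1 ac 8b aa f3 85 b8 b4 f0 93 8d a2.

12

Byte at offset 0: 0xF4 = 11110100 → 4-byte char (#1). Advance 4.
Byte at offset 4: 0xF2 = 11110010 → 4-byte char (#2). Advance 4.
Byte at offset 8: 0xEE = 11101110 → 3-byte char (#3). Advance 3.
Byte at offset 11: 0xE1 = 11100001 → 3-byte char (#4). Advance 3.
Byte at offset 14: 0x4C = 01001100 → 1-byte char (#5). Advance 1.
Byte at offset 15: 0xE1 = 11100001 → 3-byte char (#6). Advance 3.
Byte at offset 18: 0xE1 = 11100001 → 3-byte char (#7). Advance 3.
Byte at offset 21: 0xF3 = 11110011 → 4-byte char (#8). Advance 4.
Byte at offset 25: 0xDE = 11011110 → 2-byte char (#9). Advance 2.
Byte at offset 27: 0xF1 = 11110001 → 4-byte char (#10). Advance 4.
Byte at offset 31: 0xF3 = 11110011 → 4-byte char (#11). Advance 4.
Byte at offset 35: 0xF0 = 11110000 → 4-byte char (#12). Advance 4.
Reached end at offset 39 after 12 code points.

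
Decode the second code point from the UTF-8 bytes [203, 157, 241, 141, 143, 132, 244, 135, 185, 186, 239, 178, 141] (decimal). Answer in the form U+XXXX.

Offset 0: leading byte 0xCB = 11001011 → 2-byte char #1 = CB 9D.
Offset 2: leading byte 0xF1 = 11110001 → 4-byte char #2 = F1 8D 8F 84.
Leading byte 0xF1 = 11110001 matches 11110xxx → 4-byte sequence.
Byte 1: 0xF1 = 11110001, payload 001 (3 bits).
Byte 2: 0x8D = 10001101 (10xxxxxx ✓), payload 001101.
Byte 3: 0x8F = 10001111 (10xxxxxx ✓), payload 001111.
Byte 4: 0x84 = 10000100 (10xxxxxx ✓), payload 000100.
Concatenate: 001001101001111000100 = 0x4D3C4 (21 bits → U+4D3C4).

U+4D3C4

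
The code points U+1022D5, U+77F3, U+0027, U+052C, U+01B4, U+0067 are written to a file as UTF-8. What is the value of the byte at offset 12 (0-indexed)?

U+1022D5 → 4-byte form F4 82 8B 95 at offsets 0–3.
U+77F3 → 3-byte form E7 9F B3 at offsets 4–6.
U+0027 → 1-byte form 27 at offsets 7–7.
U+052C → 2-byte form D4 AC at offsets 8–9.
U+01B4 → 2-byte form C6 B4 at offsets 10–11.
U+0067 → 1-byte form 67 at offsets 12–12.
Offset 12 falls in char 6's range; it's byte 1 of 67 = 0x67.

0x67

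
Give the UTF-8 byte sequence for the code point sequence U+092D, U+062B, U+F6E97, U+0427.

U+092D: 3-byte form → E0 A4 AD.
U+062B: 2-byte form → D8 AB.
U+F6E97: 4-byte form → F3 B6 BA 97.
U+0427: 2-byte form → D0 A7.
Concatenated (11 bytes): E0 A4 AD D8 AB F3 B6 BA 97 D0 A7.

E0 A4 AD D8 AB F3 B6 BA 97 D0 A7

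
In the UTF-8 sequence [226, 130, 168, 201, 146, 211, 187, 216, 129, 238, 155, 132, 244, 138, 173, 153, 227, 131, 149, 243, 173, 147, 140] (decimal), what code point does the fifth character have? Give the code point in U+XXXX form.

Offset 0: leading byte 0xE2 = 11100010 → 3-byte char #1 = E2 82 A8.
Offset 3: leading byte 0xC9 = 11001001 → 2-byte char #2 = C9 92.
Offset 5: leading byte 0xD3 = 11010011 → 2-byte char #3 = D3 BB.
Offset 7: leading byte 0xD8 = 11011000 → 2-byte char #4 = D8 81.
Offset 9: leading byte 0xEE = 11101110 → 3-byte char #5 = EE 9B 84.
Leading byte 0xEE = 11101110 matches 1110xxxx → 3-byte sequence.
Byte 1: 0xEE = 11101110, payload 1110 (4 bits).
Byte 2: 0x9B = 10011011 (10xxxxxx ✓), payload 011011.
Byte 3: 0x84 = 10000100 (10xxxxxx ✓), payload 000100.
Concatenate: 1110011011000100 = 0xE6C4 (16 bits → U+E6C4).

U+E6C4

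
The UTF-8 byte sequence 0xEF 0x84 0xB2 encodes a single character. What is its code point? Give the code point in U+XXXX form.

Leading byte 0xEF = 11101111 matches 1110xxxx → 3-byte sequence.
Byte 1: 0xEF = 11101111, payload 1111 (4 bits).
Byte 2: 0x84 = 10000100 (10xxxxxx ✓), payload 000100.
Byte 3: 0xB2 = 10110010 (10xxxxxx ✓), payload 110010.
Concatenate: 1111000100110010 = 0xF132 (16 bits → U+F132).

U+F132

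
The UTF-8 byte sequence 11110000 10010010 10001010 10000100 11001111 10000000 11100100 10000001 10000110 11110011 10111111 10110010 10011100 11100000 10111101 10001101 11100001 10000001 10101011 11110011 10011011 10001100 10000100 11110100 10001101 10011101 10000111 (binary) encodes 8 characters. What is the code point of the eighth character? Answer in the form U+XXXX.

U+10D747

Offset 0: leading byte 0xF0 = 11110000 → 4-byte char #1 = F0 92 8A 84.
Offset 4: leading byte 0xCF = 11001111 → 2-byte char #2 = CF 80.
Offset 6: leading byte 0xE4 = 11100100 → 3-byte char #3 = E4 81 86.
Offset 9: leading byte 0xF3 = 11110011 → 4-byte char #4 = F3 BF B2 9C.
Offset 13: leading byte 0xE0 = 11100000 → 3-byte char #5 = E0 BD 8D.
Offset 16: leading byte 0xE1 = 11100001 → 3-byte char #6 = E1 81 AB.
Offset 19: leading byte 0xF3 = 11110011 → 4-byte char #7 = F3 9B 8C 84.
Offset 23: leading byte 0xF4 = 11110100 → 4-byte char #8 = F4 8D 9D 87.
Leading byte 0xF4 = 11110100 matches 11110xxx → 4-byte sequence.
Byte 1: 0xF4 = 11110100, payload 100 (3 bits).
Byte 2: 0x8D = 10001101 (10xxxxxx ✓), payload 001101.
Byte 3: 0x9D = 10011101 (10xxxxxx ✓), payload 011101.
Byte 4: 0x87 = 10000111 (10xxxxxx ✓), payload 000111.
Concatenate: 100001101011101000111 = 0x10D747 (21 bits → U+10D747).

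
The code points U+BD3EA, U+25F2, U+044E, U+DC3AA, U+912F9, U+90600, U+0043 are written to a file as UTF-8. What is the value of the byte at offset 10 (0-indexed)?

0x9C

U+BD3EA → 4-byte form F2 BD 8F AA at offsets 0–3.
U+25F2 → 3-byte form E2 97 B2 at offsets 4–6.
U+044E → 2-byte form D1 8E at offsets 7–8.
U+DC3AA → 4-byte form F3 9C 8E AA at offsets 9–12.
Offset 10 falls in char 4's range; it's byte 2 of F3 9C 8E AA = 0x9C.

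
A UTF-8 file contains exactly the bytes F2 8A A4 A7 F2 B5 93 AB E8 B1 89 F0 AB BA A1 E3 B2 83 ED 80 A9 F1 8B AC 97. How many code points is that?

Byte at offset 0: 0xF2 = 11110010 → 4-byte char (#1). Advance 4.
Byte at offset 4: 0xF2 = 11110010 → 4-byte char (#2). Advance 4.
Byte at offset 8: 0xE8 = 11101000 → 3-byte char (#3). Advance 3.
Byte at offset 11: 0xF0 = 11110000 → 4-byte char (#4). Advance 4.
Byte at offset 15: 0xE3 = 11100011 → 3-byte char (#5). Advance 3.
Byte at offset 18: 0xED = 11101101 → 3-byte char (#6). Advance 3.
Byte at offset 21: 0xF1 = 11110001 → 4-byte char (#7). Advance 4.
Reached end at offset 25 after 7 code points.

7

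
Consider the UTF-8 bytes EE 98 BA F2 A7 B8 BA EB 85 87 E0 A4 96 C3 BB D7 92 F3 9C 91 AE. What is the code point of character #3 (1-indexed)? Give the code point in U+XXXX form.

U+B147

Offset 0: leading byte 0xEE = 11101110 → 3-byte char #1 = EE 98 BA.
Offset 3: leading byte 0xF2 = 11110010 → 4-byte char #2 = F2 A7 B8 BA.
Offset 7: leading byte 0xEB = 11101011 → 3-byte char #3 = EB 85 87.
Leading byte 0xEB = 11101011 matches 1110xxxx → 3-byte sequence.
Byte 1: 0xEB = 11101011, payload 1011 (4 bits).
Byte 2: 0x85 = 10000101 (10xxxxxx ✓), payload 000101.
Byte 3: 0x87 = 10000111 (10xxxxxx ✓), payload 000111.
Concatenate: 1011000101000111 = 0xB147 (16 bits → U+B147).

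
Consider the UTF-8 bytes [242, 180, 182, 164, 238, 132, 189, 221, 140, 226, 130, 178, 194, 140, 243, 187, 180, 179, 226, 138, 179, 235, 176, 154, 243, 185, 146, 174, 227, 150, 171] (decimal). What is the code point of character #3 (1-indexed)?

Offset 0: leading byte 0xF2 = 11110010 → 4-byte char #1 = F2 B4 B6 A4.
Offset 4: leading byte 0xEE = 11101110 → 3-byte char #2 = EE 84 BD.
Offset 7: leading byte 0xDD = 11011101 → 2-byte char #3 = DD 8C.
Leading byte 0xDD = 11011101 matches 110xxxxx → 2-byte sequence.
Byte 1: 0xDD = 11011101, payload 11101 (5 bits).
Byte 2: 0x8C = 10001100 (10xxxxxx ✓), payload 001100.
Concatenate: 11101001100 = 0x74C (11 bits → U+074C).

U+074C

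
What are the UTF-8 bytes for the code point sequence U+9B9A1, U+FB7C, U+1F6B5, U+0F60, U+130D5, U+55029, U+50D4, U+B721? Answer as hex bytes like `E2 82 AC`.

U+9B9A1: 4-byte form → F2 9B A6 A1.
U+FB7C: 3-byte form → EF AD BC.
U+1F6B5: 4-byte form → F0 9F 9A B5.
U+0F60: 3-byte form → E0 BD A0.
U+130D5: 4-byte form → F0 93 83 95.
U+55029: 4-byte form → F1 95 80 A9.
U+50D4: 3-byte form → E5 83 94.
U+B721: 3-byte form → EB 9C A1.
Concatenated (28 bytes): F2 9B A6 A1 EF AD BC F0 9F 9A B5 E0 BD A0 F0 93 83 95 F1 95 80 A9 E5 83 94 EB 9C A1.

F2 9B A6 A1 EF AD BC F0 9F 9A B5 E0 BD A0 F0 93 83 95 F1 95 80 A9 E5 83 94 EB 9C A1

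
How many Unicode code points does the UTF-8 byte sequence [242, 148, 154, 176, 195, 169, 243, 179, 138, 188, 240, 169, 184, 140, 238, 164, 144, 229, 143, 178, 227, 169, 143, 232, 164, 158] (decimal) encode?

Byte at offset 0: 0xF2 = 11110010 → 4-byte char (#1). Advance 4.
Byte at offset 4: 0xC3 = 11000011 → 2-byte char (#2). Advance 2.
Byte at offset 6: 0xF3 = 11110011 → 4-byte char (#3). Advance 4.
Byte at offset 10: 0xF0 = 11110000 → 4-byte char (#4). Advance 4.
Byte at offset 14: 0xEE = 11101110 → 3-byte char (#5). Advance 3.
Byte at offset 17: 0xE5 = 11100101 → 3-byte char (#6). Advance 3.
Byte at offset 20: 0xE3 = 11100011 → 3-byte char (#7). Advance 3.
Byte at offset 23: 0xE8 = 11101000 → 3-byte char (#8). Advance 3.
Reached end at offset 26 after 8 code points.

8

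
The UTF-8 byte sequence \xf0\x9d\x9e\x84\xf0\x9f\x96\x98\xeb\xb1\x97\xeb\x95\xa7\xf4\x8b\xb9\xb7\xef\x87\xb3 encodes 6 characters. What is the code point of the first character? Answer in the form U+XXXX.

Offset 0: leading byte 0xF0 = 11110000 → 4-byte char #1 = F0 9D 9E 84.
Leading byte 0xF0 = 11110000 matches 11110xxx → 4-byte sequence.
Byte 1: 0xF0 = 11110000, payload 000 (3 bits).
Byte 2: 0x9D = 10011101 (10xxxxxx ✓), payload 011101.
Byte 3: 0x9E = 10011110 (10xxxxxx ✓), payload 011110.
Byte 4: 0x84 = 10000100 (10xxxxxx ✓), payload 000100.
Concatenate: 000011101011110000100 = 0x1D784 (21 bits → U+1D784).

U+1D784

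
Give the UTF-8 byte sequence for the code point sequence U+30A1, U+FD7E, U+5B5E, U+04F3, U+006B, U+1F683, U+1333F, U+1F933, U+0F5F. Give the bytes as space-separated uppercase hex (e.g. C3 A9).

E3 82 A1 EF B5 BE E5 AD 9E D3 B3 6B F0 9F 9A 83 F0 93 8C BF F0 9F A4 B3 E0 BD 9F

U+30A1: 3-byte form → E3 82 A1.
U+FD7E: 3-byte form → EF B5 BE.
U+5B5E: 3-byte form → E5 AD 9E.
U+04F3: 2-byte form → D3 B3.
U+006B: 1-byte form → 6B.
U+1F683: 4-byte form → F0 9F 9A 83.
U+1333F: 4-byte form → F0 93 8C BF.
U+1F933: 4-byte form → F0 9F A4 B3.
U+0F5F: 3-byte form → E0 BD 9F.
Concatenated (27 bytes): E3 82 A1 EF B5 BE E5 AD 9E D3 B3 6B F0 9F 9A 83 F0 93 8C BF F0 9F A4 B3 E0 BD 9F.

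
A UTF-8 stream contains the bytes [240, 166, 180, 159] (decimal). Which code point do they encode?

Leading byte 0xF0 = 11110000 matches 11110xxx → 4-byte sequence.
Byte 1: 0xF0 = 11110000, payload 000 (3 bits).
Byte 2: 0xA6 = 10100110 (10xxxxxx ✓), payload 100110.
Byte 3: 0xB4 = 10110100 (10xxxxxx ✓), payload 110100.
Byte 4: 0x9F = 10011111 (10xxxxxx ✓), payload 011111.
Concatenate: 000100110110100011111 = 0x26D1F (21 bits → U+26D1F).

U+26D1F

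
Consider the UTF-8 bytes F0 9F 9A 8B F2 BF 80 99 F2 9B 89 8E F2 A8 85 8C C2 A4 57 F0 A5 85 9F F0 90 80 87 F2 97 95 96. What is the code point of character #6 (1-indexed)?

Offset 0: leading byte 0xF0 = 11110000 → 4-byte char #1 = F0 9F 9A 8B.
Offset 4: leading byte 0xF2 = 11110010 → 4-byte char #2 = F2 BF 80 99.
Offset 8: leading byte 0xF2 = 11110010 → 4-byte char #3 = F2 9B 89 8E.
Offset 12: leading byte 0xF2 = 11110010 → 4-byte char #4 = F2 A8 85 8C.
Offset 16: leading byte 0xC2 = 11000010 → 2-byte char #5 = C2 A4.
Offset 18: leading byte 0x57 = 01010111 → 1-byte char #6 = 57.
Leading byte 0x57 = 01010111 matches 0xxxxxxx → 1-byte sequence.
Byte 1: 0x57 = 01010111, payload 1010111 (7 bits).
Concatenate: 1010111 = 0x57 (7 bits → U+0057).

U+0057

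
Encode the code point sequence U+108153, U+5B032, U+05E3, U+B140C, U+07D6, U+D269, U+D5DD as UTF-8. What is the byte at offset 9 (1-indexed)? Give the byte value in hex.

1-indexed offset 9 is 0-indexed offset 8.
U+108153 → 4-byte form F4 88 85 93 at offsets 0–3.
U+5B032 → 4-byte form F1 9B 80 B2 at offsets 4–7.
U+05E3 → 2-byte form D7 A3 at offsets 8–9.
Offset 8 falls in char 3's range; it's byte 1 of D7 A3 = 0xD7.

0xD7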